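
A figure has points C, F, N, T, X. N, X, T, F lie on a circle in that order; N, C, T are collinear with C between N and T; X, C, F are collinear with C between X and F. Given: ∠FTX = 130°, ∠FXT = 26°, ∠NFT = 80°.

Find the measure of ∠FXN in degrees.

1. ∠FNT = 26°  [same arc TF]
2. ∠FTN = 74°  [△NTF]
3. ∠FXN = 74°  [same arc NF]

∠FXN = 74°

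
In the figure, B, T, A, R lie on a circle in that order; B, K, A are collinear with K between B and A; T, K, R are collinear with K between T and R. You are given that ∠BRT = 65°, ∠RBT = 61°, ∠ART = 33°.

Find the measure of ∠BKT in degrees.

∠BKT = 93°

1. ∠BTR = 54°  [△BTR]
2. ∠ABT = 33°  [same arc TA]
3. ∠BKT = 93°  [△BKT]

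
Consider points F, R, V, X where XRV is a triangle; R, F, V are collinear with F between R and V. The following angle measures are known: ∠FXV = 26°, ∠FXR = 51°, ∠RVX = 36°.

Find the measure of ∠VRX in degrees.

∠VRX = 67°

1. ∠FVX = 36°  [F on ray VR]
2. ∠VFX = 118°  [△XFV]
3. ∠RFX = 62°  [linear pair at F on RV]
4. ∠FRX = 67°  [△XRF]
5. ∠VRX = 67°  [F on ray RV]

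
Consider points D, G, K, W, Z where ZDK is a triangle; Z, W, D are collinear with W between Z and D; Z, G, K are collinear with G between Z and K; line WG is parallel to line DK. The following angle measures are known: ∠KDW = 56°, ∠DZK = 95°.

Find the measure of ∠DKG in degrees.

∠DKG = 29°

1. ∠KDZ = 56°  [W on ray DZ]
2. ∠DKZ = 29°  [△ZDK]
3. ∠DKG = 29°  [G on ray KZ]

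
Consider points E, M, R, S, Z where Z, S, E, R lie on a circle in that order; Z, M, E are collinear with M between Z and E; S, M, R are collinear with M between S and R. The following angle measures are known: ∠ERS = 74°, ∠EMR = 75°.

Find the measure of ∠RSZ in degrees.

∠RSZ = 31°

1. ∠EZS = 74°  [same arc SE]
2. ∠SMZ = 75°  [vertical angles at M]
3. ∠RSZ = 31°  [△ZMS]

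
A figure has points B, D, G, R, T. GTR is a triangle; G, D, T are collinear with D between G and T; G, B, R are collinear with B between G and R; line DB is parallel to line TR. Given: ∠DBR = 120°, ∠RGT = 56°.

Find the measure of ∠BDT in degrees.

∠BDT = 116°

1. ∠DBG = 60°  [linear pair at B on GR]
2. ∠BGD = 56°  [D on GT, B on GR]
3. ∠BDG = 64°  [△GDB]
4. ∠BDT = 116°  [linear pair at D on GT]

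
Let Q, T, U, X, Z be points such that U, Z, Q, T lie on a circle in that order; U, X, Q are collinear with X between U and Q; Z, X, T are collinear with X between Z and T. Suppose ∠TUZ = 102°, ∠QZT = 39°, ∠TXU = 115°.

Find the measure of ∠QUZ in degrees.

∠QUZ = 63°

1. ∠TQZ = 78°  [cyclic UZQT, opposite ∠U+∠Q]
2. ∠QTZ = 63°  [△ZQT]
3. ∠QUZ = 63°  [same arc ZQ]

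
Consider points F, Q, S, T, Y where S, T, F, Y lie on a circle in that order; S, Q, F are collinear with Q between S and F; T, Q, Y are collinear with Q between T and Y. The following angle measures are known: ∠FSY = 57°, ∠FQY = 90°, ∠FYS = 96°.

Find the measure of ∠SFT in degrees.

1. ∠SFY = 27°  [△SFY]
2. ∠SQT = 90°  [vertical angles at Q]
3. ∠FTS = 84°  [cyclic STFY, opposite ∠T+∠Y]
4. ∠STY = 27°  [same arc SY]
5. ∠FST = 63°  [△SQT]
6. ∠SFT = 33°  [△STF]

∠SFT = 33°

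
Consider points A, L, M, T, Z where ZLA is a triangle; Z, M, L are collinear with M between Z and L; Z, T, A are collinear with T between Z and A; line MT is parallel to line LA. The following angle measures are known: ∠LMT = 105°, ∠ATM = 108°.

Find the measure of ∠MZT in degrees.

1. ∠TMZ = 75°  [linear pair at M on ZL]
2. ∠MTZ = 72°  [linear pair at T on ZA]
3. ∠MZT = 33°  [△ZMT]

∠MZT = 33°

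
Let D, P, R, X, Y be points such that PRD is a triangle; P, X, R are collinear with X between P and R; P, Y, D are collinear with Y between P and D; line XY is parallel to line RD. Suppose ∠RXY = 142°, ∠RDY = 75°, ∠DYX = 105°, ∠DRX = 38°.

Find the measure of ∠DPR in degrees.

1. ∠PDR = 75°  [Y on ray DP]
2. ∠DRP = 38°  [X on ray RP]
3. ∠DPR = 67°  [△PRD]

∠DPR = 67°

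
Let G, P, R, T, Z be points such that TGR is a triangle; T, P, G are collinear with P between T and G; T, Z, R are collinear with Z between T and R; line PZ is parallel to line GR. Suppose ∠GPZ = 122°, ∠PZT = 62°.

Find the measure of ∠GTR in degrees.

∠GTR = 60°

1. ∠TPZ = 58°  [linear pair at P on TG]
2. ∠PTZ = 60°  [△TPZ]
3. ∠GTR = 60°  [P on TG, Z on TR]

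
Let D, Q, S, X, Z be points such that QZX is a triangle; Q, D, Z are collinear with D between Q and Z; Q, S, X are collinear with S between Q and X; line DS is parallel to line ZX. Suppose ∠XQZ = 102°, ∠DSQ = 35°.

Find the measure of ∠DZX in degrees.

∠DZX = 43°

1. ∠DQS = 102°  [D on QZ, S on QX]
2. ∠QDS = 43°  [△QDS]
3. ∠SDZ = 137°  [linear pair at D on QZ]
4. ∠DZX = 43°  [DS∥ZX, co-interior at Z–D]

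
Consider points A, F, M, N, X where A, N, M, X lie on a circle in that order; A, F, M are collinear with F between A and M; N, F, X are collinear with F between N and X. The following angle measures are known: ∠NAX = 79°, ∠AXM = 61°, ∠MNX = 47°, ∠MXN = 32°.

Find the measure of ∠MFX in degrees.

1. ∠MAX = 47°  [same arc MX]
2. ∠AMX = 72°  [△AMX]
3. ∠MFX = 76°  [△MFX]

∠MFX = 76°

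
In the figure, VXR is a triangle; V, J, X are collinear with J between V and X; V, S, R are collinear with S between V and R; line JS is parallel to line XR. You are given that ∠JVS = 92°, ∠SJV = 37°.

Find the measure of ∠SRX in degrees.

∠SRX = 51°

1. ∠JSV = 51°  [△VJS]
2. ∠JSR = 129°  [linear pair at S on VR]
3. ∠SRX = 51°  [JS∥XR, co-interior at R–S]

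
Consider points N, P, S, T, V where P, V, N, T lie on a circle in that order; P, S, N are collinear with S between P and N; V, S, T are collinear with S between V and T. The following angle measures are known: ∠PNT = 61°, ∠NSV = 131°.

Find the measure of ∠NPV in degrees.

∠NPV = 70°

1. ∠PVT = 61°  [same arc PT]
2. ∠PSV = 49°  [linear pair at S on PN]
3. ∠NPV = 70°  [△PSV]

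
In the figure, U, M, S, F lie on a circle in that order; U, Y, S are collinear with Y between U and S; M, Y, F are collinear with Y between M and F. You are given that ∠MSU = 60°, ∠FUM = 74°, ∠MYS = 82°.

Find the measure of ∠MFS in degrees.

1. ∠FMS = 38°  [△MYS]
2. ∠FSM = 106°  [cyclic UMSF, opposite ∠U+∠S]
3. ∠MFS = 36°  [△MSF]

∠MFS = 36°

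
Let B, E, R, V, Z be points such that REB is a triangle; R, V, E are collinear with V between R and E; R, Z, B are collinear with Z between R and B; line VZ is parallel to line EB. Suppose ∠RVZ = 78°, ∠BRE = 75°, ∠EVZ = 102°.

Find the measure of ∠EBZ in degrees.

∠EBZ = 27°

1. ∠BER = 78°  [VZ∥EB, corresponding at V]
2. ∠EBR = 27°  [△REB]
3. ∠EBZ = 27°  [Z on ray BR]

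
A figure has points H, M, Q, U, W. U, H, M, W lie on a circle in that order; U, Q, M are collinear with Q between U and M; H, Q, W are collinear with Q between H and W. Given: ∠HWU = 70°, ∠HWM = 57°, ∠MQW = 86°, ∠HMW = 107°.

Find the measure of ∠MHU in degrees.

1. ∠HMU = 70°  [same arc UH]
2. ∠HUM = 57°  [same arc HM]
3. ∠MHU = 53°  [△UHM]

∠MHU = 53°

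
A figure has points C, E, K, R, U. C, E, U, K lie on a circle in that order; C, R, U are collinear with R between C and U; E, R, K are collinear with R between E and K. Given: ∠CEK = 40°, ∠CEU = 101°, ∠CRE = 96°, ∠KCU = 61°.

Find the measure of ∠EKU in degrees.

∠EKU = 44°

1. ∠CUK = 40°  [same arc CK]
2. ∠KRU = 96°  [vertical angles at R]
3. ∠EKU = 44°  [△URK]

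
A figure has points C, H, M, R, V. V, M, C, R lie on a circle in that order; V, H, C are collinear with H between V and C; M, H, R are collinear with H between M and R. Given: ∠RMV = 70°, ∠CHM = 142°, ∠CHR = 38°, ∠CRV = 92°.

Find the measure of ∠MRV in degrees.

∠MRV = 20°

1. ∠RCV = 70°  [same arc VR]
2. ∠RHV = 142°  [vertical angles at H]
3. ∠CVR = 18°  [△VCR]
4. ∠MRV = 20°  [△VHR]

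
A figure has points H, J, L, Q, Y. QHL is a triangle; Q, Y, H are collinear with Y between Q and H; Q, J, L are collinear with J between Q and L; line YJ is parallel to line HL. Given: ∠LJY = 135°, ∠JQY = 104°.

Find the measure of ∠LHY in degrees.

1. ∠QJY = 45°  [linear pair at J on QL]
2. ∠JYQ = 31°  [△QYJ]
3. ∠HYJ = 149°  [linear pair at Y on QH]
4. ∠LHY = 31°  [YJ∥HL, co-interior at H–Y]

∠LHY = 31°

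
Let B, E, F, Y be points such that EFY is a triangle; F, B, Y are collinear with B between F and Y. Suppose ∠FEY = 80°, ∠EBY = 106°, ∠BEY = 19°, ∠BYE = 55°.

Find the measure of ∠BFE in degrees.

1. ∠EYF = 55°  [B on ray YF]
2. ∠EFY = 45°  [△EFY]
3. ∠BFE = 45°  [B on ray FY]

∠BFE = 45°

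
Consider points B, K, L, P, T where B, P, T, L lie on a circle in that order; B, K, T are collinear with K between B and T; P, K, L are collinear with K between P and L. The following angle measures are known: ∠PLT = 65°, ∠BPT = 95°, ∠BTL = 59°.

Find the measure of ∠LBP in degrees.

∠LBP = 101°

1. ∠PBT = 65°  [same arc PT]
2. ∠BTP = 20°  [△BPT]
3. ∠BPL = 59°  [same arc BL]
4. ∠BLP = 20°  [same arc BP]
5. ∠LBP = 101°  [△BPL]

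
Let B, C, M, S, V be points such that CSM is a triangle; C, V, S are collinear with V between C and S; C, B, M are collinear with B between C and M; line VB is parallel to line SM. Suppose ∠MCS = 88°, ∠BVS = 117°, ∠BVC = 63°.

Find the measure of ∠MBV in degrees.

1. ∠BCV = 88°  [V on CS, B on CM]
2. ∠CBV = 29°  [△CVB]
3. ∠MBV = 151°  [linear pair at B on CM]

∠MBV = 151°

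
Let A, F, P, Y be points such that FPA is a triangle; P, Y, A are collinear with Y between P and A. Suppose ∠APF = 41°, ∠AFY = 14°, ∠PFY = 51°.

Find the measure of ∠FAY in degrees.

1. ∠FPY = 41°  [Y on ray PA]
2. ∠FYP = 88°  [△FPY]
3. ∠AYF = 92°  [linear pair at Y on PA]
4. ∠FAY = 74°  [△FYA]

∠FAY = 74°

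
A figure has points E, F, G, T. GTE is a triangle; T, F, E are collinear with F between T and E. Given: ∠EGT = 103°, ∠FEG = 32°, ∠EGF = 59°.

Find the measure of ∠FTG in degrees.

∠FTG = 45°

1. ∠GET = 32°  [F on ray ET]
2. ∠ETG = 45°  [△GTE]
3. ∠FTG = 45°  [F on ray TE]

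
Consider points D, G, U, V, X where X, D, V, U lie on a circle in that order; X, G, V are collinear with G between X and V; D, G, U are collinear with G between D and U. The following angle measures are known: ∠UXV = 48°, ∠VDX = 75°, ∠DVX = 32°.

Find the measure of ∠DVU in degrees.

1. ∠UDV = 48°  [same arc VU]
2. ∠DXV = 73°  [△XDV]
3. ∠DUV = 73°  [same arc DV]
4. ∠DVU = 59°  [△DVU]

∠DVU = 59°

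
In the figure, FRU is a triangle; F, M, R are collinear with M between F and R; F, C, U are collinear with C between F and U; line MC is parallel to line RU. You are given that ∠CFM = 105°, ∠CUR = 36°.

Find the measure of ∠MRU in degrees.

1. ∠RFU = 105°  [M on FR, C on FU]
2. ∠FUR = 36°  [C on ray UF]
3. ∠FRU = 39°  [△FRU]
4. ∠MRU = 39°  [M on ray RF]

∠MRU = 39°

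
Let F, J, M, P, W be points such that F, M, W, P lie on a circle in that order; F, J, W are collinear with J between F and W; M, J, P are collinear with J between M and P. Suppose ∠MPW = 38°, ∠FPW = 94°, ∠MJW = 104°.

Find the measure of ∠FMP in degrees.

∠FMP = 66°

1. ∠MFW = 38°  [same arc MW]
2. ∠FJM = 76°  [linear pair at J on FW]
3. ∠FMP = 66°  [△FJM]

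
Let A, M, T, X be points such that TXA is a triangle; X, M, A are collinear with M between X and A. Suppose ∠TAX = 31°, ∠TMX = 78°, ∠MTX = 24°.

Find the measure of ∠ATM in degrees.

1. ∠MAT = 31°  [M on ray AX]
2. ∠AMT = 102°  [linear pair at M on XA]
3. ∠ATM = 47°  [△TMA]

∠ATM = 47°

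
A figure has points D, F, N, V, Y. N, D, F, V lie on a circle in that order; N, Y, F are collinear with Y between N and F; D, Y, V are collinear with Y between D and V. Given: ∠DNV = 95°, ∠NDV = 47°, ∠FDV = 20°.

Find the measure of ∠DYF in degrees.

1. ∠DVN = 38°  [△NDV]
2. ∠DFN = 38°  [same arc ND]
3. ∠DYF = 122°  [△DYF]

∠DYF = 122°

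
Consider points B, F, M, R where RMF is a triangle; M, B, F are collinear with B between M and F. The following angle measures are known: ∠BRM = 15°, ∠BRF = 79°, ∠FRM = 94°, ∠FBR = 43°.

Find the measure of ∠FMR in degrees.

1. ∠BFR = 58°  [△RBF]
2. ∠MFR = 58°  [B on ray FM]
3. ∠FMR = 28°  [△RMF]

∠FMR = 28°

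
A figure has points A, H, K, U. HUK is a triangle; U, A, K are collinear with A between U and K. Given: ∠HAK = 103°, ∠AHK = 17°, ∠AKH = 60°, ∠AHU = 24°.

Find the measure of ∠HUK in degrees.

∠HUK = 79°

1. ∠HAU = 77°  [linear pair at A on UK]
2. ∠AUH = 79°  [△HUA]
3. ∠HUK = 79°  [A on ray UK]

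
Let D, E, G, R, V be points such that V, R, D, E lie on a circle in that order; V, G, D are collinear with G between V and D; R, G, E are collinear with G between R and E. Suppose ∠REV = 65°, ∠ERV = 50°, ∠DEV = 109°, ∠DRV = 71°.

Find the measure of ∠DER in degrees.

1. ∠RDV = 65°  [same arc VR]
2. ∠DVR = 44°  [△VRD]
3. ∠DER = 44°  [same arc RD]

∠DER = 44°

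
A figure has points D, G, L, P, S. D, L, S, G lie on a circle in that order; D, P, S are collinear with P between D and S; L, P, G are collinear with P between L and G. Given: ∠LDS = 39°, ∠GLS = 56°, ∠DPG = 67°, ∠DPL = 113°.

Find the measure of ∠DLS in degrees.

1. ∠LGS = 39°  [same arc LS]
2. ∠GDS = 56°  [same arc SG]
3. ∠GPS = 113°  [linear pair at P on DS]
4. ∠DSG = 28°  [△SPG]
5. ∠DGS = 96°  [△DSG]
6. ∠DLS = 84°  [cyclic DLSG, opposite ∠L+∠G]

∠DLS = 84°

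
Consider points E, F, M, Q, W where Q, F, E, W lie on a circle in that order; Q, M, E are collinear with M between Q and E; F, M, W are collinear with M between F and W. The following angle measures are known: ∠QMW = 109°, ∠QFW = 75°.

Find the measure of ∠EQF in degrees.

∠EQF = 34°

1. ∠EMF = 109°  [vertical angles at M]
2. ∠FMQ = 71°  [linear pair at M on QE]
3. ∠EQF = 34°  [△QMF]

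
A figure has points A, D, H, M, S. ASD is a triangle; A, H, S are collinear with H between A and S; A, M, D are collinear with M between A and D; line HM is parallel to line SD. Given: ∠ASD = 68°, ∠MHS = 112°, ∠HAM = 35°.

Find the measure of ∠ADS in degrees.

1. ∠AHM = 68°  [HM∥SD, corresponding at H]
2. ∠AMH = 77°  [△AHM]
3. ∠ADS = 77°  [HM∥SD, corresponding at M]

∠ADS = 77°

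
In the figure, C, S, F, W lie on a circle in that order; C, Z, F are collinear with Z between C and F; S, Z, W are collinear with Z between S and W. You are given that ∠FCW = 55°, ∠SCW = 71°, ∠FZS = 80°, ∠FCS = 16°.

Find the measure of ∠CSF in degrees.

1. ∠FSW = 55°  [same arc FW]
2. ∠CFS = 45°  [△SZF]
3. ∠CSF = 119°  [△CSF]

∠CSF = 119°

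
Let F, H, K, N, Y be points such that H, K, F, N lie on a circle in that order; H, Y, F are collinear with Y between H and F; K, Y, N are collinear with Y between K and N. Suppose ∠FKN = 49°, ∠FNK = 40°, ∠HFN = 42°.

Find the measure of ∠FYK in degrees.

∠FYK = 82°

1. ∠FHK = 40°  [same arc KF]
2. ∠HKN = 42°  [same arc HN]
3. ∠HYK = 98°  [△HYK]
4. ∠FYK = 82°  [linear pair at Y on HF]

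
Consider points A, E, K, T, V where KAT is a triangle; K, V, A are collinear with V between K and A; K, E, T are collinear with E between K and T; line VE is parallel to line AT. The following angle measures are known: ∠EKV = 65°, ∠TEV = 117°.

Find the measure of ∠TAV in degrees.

∠TAV = 52°

1. ∠KEV = 63°  [linear pair at E on KT]
2. ∠EVK = 52°  [△KVE]
3. ∠AVE = 128°  [linear pair at V on KA]
4. ∠TAV = 52°  [VE∥AT, co-interior at A–V]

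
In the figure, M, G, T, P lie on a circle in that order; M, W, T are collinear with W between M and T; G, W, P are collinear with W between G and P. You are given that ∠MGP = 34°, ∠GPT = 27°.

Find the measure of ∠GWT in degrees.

∠GWT = 61°

1. ∠GMT = 27°  [same arc GT]
2. ∠GWM = 119°  [△MWG]
3. ∠GWT = 61°  [linear pair at W on MT]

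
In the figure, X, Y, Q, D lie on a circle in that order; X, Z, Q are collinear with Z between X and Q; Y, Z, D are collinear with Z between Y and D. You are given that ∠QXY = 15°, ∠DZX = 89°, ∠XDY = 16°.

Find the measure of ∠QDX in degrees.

∠QDX = 31°

1. ∠QDY = 15°  [same arc YQ]
2. ∠DZQ = 91°  [linear pair at Z on XQ]
3. ∠DXQ = 75°  [△XZD]
4. ∠DQX = 74°  [△QZD]
5. ∠QDX = 31°  [△XQD]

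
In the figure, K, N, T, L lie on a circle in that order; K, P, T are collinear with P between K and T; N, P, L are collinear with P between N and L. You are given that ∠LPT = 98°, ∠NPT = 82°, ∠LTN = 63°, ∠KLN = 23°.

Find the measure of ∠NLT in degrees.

∠NLT = 42°

1. ∠KPN = 98°  [vertical angles at P]
2. ∠LKN = 117°  [cyclic KNTL, opposite ∠K+∠T]
3. ∠KNL = 40°  [△KNL]
4. ∠NKT = 42°  [△KPN]
5. ∠NLT = 42°  [same arc NT]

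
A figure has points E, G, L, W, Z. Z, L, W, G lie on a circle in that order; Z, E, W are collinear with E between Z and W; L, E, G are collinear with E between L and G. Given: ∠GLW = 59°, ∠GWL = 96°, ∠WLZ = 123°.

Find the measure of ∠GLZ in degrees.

1. ∠GZW = 59°  [same arc WG]
2. ∠WGZ = 57°  [cyclic ZLWG, opposite ∠L+∠G]
3. ∠GWZ = 64°  [△ZWG]
4. ∠GLZ = 64°  [same arc ZG]

∠GLZ = 64°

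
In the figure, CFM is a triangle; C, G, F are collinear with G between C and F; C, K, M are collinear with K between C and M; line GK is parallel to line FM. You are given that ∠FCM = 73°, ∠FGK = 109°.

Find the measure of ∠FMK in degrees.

1. ∠GCK = 73°  [G on CF, K on CM]
2. ∠CGK = 71°  [linear pair at G on CF]
3. ∠CKG = 36°  [△CGK]
4. ∠GKM = 144°  [linear pair at K on CM]
5. ∠FMK = 36°  [GK∥FM, co-interior at M–K]

∠FMK = 36°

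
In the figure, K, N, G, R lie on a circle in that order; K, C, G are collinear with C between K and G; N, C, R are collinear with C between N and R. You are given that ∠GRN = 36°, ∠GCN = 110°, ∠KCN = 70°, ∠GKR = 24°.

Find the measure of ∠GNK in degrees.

1. ∠GKN = 36°  [same arc NG]
2. ∠GNR = 24°  [same arc GR]
3. ∠KGN = 46°  [△NCG]
4. ∠GNK = 98°  [△KNG]

∠GNK = 98°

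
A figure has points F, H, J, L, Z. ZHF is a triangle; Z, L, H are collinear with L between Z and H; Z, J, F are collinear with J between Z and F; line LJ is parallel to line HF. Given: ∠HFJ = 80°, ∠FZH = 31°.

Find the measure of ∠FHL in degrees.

∠FHL = 69°

1. ∠HFZ = 80°  [J on ray FZ]
2. ∠FHZ = 69°  [△ZHF]
3. ∠FHL = 69°  [L on ray HZ]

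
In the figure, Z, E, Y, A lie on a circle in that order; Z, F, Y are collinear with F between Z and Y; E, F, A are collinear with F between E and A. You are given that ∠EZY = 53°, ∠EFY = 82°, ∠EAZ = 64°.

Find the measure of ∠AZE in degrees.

∠AZE = 87°

1. ∠EFZ = 98°  [linear pair at F on ZY]
2. ∠AEZ = 29°  [△ZFE]
3. ∠AZE = 87°  [△ZEA]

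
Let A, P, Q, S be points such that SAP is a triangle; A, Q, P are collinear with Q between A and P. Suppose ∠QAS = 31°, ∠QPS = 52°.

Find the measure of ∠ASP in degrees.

∠ASP = 97°

1. ∠PAS = 31°  [Q on ray AP]
2. ∠APS = 52°  [Q on ray PA]
3. ∠ASP = 97°  [△SAP]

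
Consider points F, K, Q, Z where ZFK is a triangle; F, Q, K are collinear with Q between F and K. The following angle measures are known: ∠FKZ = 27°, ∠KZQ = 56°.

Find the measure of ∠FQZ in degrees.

∠FQZ = 83°

1. ∠QKZ = 27°  [Q on ray KF]
2. ∠KQZ = 97°  [△ZQK]
3. ∠FQZ = 83°  [linear pair at Q on FK]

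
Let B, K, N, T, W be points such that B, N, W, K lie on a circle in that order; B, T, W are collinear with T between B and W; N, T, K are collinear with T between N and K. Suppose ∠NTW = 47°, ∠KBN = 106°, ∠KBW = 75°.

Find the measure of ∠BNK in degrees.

∠BNK = 16°

1. ∠BTK = 47°  [vertical angles at T]
2. ∠BKN = 58°  [△BTK]
3. ∠BNK = 16°  [△BNK]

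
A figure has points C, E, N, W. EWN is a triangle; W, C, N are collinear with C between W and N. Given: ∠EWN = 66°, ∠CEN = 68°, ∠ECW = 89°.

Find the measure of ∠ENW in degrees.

1. ∠ECN = 91°  [linear pair at C on WN]
2. ∠CNE = 21°  [△ECN]
3. ∠ENW = 21°  [C on ray NW]

∠ENW = 21°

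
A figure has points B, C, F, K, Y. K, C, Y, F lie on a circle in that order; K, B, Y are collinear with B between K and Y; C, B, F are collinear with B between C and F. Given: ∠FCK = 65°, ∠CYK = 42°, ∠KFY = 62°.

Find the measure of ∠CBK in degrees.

∠CBK = 95°

1. ∠KCY = 118°  [cyclic KCYF, opposite ∠C+∠F]
2. ∠CKY = 20°  [△KCY]
3. ∠CBK = 95°  [△KBC]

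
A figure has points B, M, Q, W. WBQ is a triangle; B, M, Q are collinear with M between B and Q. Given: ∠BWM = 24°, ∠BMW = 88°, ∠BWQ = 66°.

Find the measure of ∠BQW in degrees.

∠BQW = 46°

1. ∠MBW = 68°  [△WBM]
2. ∠QBW = 68°  [M on ray BQ]
3. ∠BQW = 46°  [△WBQ]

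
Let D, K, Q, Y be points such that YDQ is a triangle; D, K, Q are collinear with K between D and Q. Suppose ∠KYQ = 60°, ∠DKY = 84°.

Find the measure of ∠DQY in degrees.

∠DQY = 24°

1. ∠QKY = 96°  [linear pair at K on DQ]
2. ∠KQY = 24°  [△YKQ]
3. ∠DQY = 24°  [K on ray QD]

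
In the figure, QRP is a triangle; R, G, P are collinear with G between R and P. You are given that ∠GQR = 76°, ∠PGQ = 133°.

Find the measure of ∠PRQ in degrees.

∠PRQ = 57°

1. ∠QGR = 47°  [linear pair at G on RP]
2. ∠GRQ = 57°  [△QRG]
3. ∠PRQ = 57°  [G on ray RP]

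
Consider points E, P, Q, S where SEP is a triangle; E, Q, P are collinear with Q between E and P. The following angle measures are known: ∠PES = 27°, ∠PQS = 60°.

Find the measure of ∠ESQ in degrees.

∠ESQ = 33°

1. ∠QES = 27°  [Q on ray EP]
2. ∠EQS = 120°  [linear pair at Q on EP]
3. ∠ESQ = 33°  [△SEQ]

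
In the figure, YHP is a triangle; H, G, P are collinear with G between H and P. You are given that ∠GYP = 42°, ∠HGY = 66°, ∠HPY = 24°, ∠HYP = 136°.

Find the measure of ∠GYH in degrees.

1. ∠PHY = 20°  [△YHP]
2. ∠GHY = 20°  [G on ray HP]
3. ∠GYH = 94°  [△YHG]

∠GYH = 94°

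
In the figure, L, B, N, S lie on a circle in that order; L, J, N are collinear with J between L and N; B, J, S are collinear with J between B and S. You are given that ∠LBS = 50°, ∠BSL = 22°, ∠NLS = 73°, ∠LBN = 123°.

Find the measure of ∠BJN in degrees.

1. ∠BNL = 22°  [same arc LB]
2. ∠NBS = 73°  [same arc NS]
3. ∠BJN = 85°  [△BJN]

∠BJN = 85°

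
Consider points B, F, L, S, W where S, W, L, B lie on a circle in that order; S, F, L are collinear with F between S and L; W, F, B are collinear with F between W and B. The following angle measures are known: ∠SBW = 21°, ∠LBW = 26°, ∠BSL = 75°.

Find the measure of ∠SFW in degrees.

1. ∠SLW = 21°  [same arc SW]
2. ∠BWL = 75°  [same arc LB]
3. ∠LFW = 84°  [△WFL]
4. ∠SFW = 96°  [linear pair at F on SL]

∠SFW = 96°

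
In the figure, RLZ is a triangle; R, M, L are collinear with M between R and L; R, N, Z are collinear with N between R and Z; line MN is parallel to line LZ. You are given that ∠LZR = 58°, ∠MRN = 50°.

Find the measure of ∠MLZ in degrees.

∠MLZ = 72°

1. ∠MNR = 58°  [MN∥LZ, corresponding at N]
2. ∠NMR = 72°  [△RMN]
3. ∠LMN = 108°  [linear pair at M on RL]
4. ∠MLZ = 72°  [MN∥LZ, co-interior at L–M]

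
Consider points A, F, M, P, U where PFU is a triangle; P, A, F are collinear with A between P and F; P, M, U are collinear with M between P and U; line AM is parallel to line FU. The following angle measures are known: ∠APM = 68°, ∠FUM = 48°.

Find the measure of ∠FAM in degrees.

1. ∠FPU = 68°  [A on PF, M on PU]
2. ∠FUP = 48°  [M on ray UP]
3. ∠PFU = 64°  [△PFU]
4. ∠MAP = 64°  [AM∥FU, corresponding at A]
5. ∠FAM = 116°  [linear pair at A on PF]

∠FAM = 116°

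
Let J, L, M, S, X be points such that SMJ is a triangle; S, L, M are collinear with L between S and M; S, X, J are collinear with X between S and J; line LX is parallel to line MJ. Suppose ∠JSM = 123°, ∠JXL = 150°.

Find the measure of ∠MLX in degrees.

1. ∠LSX = 123°  [L on SM, X on SJ]
2. ∠LXS = 30°  [linear pair at X on SJ]
3. ∠SLX = 27°  [△SLX]
4. ∠MLX = 153°  [linear pair at L on SM]

∠MLX = 153°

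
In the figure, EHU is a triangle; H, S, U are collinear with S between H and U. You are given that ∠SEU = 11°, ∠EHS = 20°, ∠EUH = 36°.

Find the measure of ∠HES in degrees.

∠HES = 113°

1. ∠EUS = 36°  [S on ray UH]
2. ∠ESU = 133°  [△ESU]
3. ∠ESH = 47°  [linear pair at S on HU]
4. ∠HES = 113°  [△EHS]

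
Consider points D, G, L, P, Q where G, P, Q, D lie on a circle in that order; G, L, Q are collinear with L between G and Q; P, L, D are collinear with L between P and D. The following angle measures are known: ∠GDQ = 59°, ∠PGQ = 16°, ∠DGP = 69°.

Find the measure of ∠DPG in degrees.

1. ∠GPQ = 121°  [cyclic GPQD, opposite ∠P+∠D]
2. ∠GQP = 43°  [△GPQ]
3. ∠GDP = 43°  [same arc GP]
4. ∠DPG = 68°  [△GPD]

∠DPG = 68°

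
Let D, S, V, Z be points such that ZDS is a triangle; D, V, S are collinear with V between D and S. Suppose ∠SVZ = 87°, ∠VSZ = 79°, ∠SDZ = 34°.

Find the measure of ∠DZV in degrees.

∠DZV = 53°

1. ∠DVZ = 93°  [linear pair at V on DS]
2. ∠VDZ = 34°  [V on ray DS]
3. ∠DZV = 53°  [△ZDV]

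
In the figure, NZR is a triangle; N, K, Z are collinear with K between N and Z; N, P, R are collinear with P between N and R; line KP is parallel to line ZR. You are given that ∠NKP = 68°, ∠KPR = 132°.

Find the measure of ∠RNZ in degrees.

1. ∠KPN = 48°  [linear pair at P on NR]
2. ∠KNP = 64°  [△NKP]
3. ∠RNZ = 64°  [K on NZ, P on NR]

∠RNZ = 64°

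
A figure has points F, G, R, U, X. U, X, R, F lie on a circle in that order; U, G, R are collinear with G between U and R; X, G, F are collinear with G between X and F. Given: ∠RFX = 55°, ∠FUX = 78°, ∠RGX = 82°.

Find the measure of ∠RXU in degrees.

1. ∠RUX = 55°  [same arc XR]
2. ∠FRX = 102°  [cyclic UXRF, opposite ∠U+∠R]
3. ∠FXR = 23°  [△XRF]
4. ∠URX = 75°  [△XGR]
5. ∠RXU = 50°  [△UXR]

∠RXU = 50°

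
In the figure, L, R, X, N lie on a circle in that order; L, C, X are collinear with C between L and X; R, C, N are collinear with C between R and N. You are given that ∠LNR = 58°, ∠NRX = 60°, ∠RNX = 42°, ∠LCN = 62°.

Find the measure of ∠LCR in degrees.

1. ∠LXR = 58°  [same arc LR]
2. ∠RCX = 62°  [△RCX]
3. ∠LCR = 118°  [linear pair at C on LX]

∠LCR = 118°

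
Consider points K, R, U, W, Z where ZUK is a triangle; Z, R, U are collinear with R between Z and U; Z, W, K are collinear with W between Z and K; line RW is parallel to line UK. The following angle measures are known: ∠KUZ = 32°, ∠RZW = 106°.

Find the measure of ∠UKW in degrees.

∠UKW = 42°

1. ∠WRZ = 32°  [RW∥UK, corresponding at R]
2. ∠RWZ = 42°  [△ZRW]
3. ∠KWR = 138°  [linear pair at W on ZK]
4. ∠UKW = 42°  [RW∥UK, co-interior at K–W]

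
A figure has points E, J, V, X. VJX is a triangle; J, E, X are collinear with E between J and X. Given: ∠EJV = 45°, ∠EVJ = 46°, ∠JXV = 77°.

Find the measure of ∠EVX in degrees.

∠EVX = 12°

1. ∠JEV = 89°  [△VJE]
2. ∠EXV = 77°  [E on ray XJ]
3. ∠VEX = 91°  [linear pair at E on JX]
4. ∠EVX = 12°  [△VEX]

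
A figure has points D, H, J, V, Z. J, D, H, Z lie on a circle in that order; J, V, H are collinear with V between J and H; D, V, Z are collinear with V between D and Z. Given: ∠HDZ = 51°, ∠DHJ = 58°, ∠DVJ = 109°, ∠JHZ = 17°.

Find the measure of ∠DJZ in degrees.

1. ∠DZJ = 58°  [same arc JD]
2. ∠JDZ = 17°  [same arc JZ]
3. ∠DJZ = 105°  [△JDZ]

∠DJZ = 105°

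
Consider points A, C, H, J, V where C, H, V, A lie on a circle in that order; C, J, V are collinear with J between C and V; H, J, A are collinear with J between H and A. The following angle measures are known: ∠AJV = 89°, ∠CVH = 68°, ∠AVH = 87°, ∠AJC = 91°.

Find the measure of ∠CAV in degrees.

∠CAV = 140°

1. ∠CAH = 68°  [same arc CH]
2. ∠ACH = 93°  [cyclic CHVA, opposite ∠C+∠V]
3. ∠ACV = 21°  [△CJA]
4. ∠AHC = 19°  [△CHA]
5. ∠AVC = 19°  [same arc CA]
6. ∠CAV = 140°  [△CVA]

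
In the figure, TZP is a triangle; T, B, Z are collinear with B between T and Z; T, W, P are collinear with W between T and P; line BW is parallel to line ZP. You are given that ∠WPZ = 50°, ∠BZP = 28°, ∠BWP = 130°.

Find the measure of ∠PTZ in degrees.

1. ∠TPZ = 50°  [W on ray PT]
2. ∠PZT = 28°  [B on ray ZT]
3. ∠PTZ = 102°  [△TZP]

∠PTZ = 102°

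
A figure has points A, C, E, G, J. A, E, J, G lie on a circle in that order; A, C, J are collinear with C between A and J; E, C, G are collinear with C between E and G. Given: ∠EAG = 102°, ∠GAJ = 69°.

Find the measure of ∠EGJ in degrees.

1. ∠EJG = 78°  [cyclic AEJG, opposite ∠A+∠J]
2. ∠GEJ = 69°  [same arc JG]
3. ∠EGJ = 33°  [△EJG]

∠EGJ = 33°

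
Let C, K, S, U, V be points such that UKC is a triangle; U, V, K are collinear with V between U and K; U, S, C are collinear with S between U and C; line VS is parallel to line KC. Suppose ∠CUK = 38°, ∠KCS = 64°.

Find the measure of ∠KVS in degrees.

∠KVS = 102°

1. ∠KCU = 64°  [S on ray CU]
2. ∠CKU = 78°  [△UKC]
3. ∠SVU = 78°  [VS∥KC, corresponding at V]
4. ∠KVS = 102°  [linear pair at V on UK]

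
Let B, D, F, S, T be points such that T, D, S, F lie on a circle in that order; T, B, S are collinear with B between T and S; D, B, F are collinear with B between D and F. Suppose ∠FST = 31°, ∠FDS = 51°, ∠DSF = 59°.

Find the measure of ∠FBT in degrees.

∠FBT = 101°

1. ∠FDT = 31°  [same arc TF]
2. ∠FTS = 51°  [same arc SF]
3. ∠DTF = 121°  [cyclic TDSF, opposite ∠T+∠S]
4. ∠DFT = 28°  [△TDF]
5. ∠FBT = 101°  [△TBF]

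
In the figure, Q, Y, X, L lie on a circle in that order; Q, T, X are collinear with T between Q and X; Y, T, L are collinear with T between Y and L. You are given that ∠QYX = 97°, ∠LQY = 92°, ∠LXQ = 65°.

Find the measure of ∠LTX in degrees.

1. ∠QLX = 83°  [cyclic QYXL, opposite ∠Y+∠L]
2. ∠LYQ = 65°  [same arc QL]
3. ∠LQX = 32°  [△QXL]
4. ∠QLY = 23°  [△QYL]
5. ∠LTQ = 125°  [△QTL]
6. ∠LTX = 55°  [linear pair at T on QX]

∠LTX = 55°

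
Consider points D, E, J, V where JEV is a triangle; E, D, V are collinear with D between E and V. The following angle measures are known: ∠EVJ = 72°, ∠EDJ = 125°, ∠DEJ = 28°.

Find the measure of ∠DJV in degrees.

∠DJV = 53°

1. ∠DVJ = 72°  [D on ray VE]
2. ∠JDV = 55°  [linear pair at D on EV]
3. ∠DJV = 53°  [△JDV]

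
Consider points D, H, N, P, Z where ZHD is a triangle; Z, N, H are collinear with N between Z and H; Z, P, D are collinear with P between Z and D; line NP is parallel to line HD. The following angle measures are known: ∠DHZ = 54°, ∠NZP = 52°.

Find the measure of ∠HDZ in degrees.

∠HDZ = 74°

1. ∠PNZ = 54°  [NP∥HD, corresponding at N]
2. ∠NPZ = 74°  [△ZNP]
3. ∠HDZ = 74°  [NP∥HD, corresponding at P]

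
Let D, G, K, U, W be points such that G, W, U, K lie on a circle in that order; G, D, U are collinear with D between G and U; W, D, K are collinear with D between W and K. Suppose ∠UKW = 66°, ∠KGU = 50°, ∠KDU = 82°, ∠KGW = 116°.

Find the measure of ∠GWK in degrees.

1. ∠UGW = 66°  [same arc WU]
2. ∠GDW = 82°  [vertical angles at D]
3. ∠GWK = 32°  [△GDW]

∠GWK = 32°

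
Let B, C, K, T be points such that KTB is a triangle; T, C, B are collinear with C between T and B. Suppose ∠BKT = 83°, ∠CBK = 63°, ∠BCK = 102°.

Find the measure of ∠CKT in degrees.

∠CKT = 68°

1. ∠KBT = 63°  [C on ray BT]
2. ∠KCT = 78°  [linear pair at C on TB]
3. ∠BTK = 34°  [△KTB]
4. ∠CTK = 34°  [C on ray TB]
5. ∠CKT = 68°  [△KTC]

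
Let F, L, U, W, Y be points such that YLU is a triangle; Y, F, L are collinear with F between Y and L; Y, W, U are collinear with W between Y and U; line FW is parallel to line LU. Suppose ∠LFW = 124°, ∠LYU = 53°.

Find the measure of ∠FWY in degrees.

∠FWY = 71°

1. ∠WFY = 56°  [linear pair at F on YL]
2. ∠FYW = 53°  [F on YL, W on YU]
3. ∠FWY = 71°  [△YFW]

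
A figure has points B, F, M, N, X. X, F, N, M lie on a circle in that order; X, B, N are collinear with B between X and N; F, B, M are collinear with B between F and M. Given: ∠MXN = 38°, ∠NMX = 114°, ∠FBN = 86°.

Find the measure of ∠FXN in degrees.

∠FXN = 58°

1. ∠MFN = 38°  [same arc NM]
2. ∠NFX = 66°  [cyclic XFNM, opposite ∠F+∠M]
3. ∠FNX = 56°  [△FBN]
4. ∠FXN = 58°  [△XFN]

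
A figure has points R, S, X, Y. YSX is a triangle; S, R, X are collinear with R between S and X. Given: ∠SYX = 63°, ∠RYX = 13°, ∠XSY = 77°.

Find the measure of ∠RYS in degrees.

∠RYS = 50°

1. ∠SXY = 40°  [△YSX]
2. ∠RSY = 77°  [R on ray SX]
3. ∠RXY = 40°  [R on ray XS]
4. ∠XRY = 127°  [△YRX]
5. ∠SRY = 53°  [linear pair at R on SX]
6. ∠RYS = 50°  [△YSR]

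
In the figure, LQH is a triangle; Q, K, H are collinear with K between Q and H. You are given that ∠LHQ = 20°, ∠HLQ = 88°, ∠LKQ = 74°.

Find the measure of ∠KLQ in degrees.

∠KLQ = 34°

1. ∠HQL = 72°  [△LQH]
2. ∠KQL = 72°  [K on ray QH]
3. ∠KLQ = 34°  [△LQK]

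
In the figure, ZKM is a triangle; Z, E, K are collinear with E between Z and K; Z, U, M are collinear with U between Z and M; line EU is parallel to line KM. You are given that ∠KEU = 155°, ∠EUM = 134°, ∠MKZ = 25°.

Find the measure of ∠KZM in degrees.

1. ∠UEZ = 25°  [linear pair at E on ZK]
2. ∠EUZ = 46°  [linear pair at U on ZM]
3. ∠EZU = 109°  [△ZEU]
4. ∠KZM = 109°  [E on ZK, U on ZM]

∠KZM = 109°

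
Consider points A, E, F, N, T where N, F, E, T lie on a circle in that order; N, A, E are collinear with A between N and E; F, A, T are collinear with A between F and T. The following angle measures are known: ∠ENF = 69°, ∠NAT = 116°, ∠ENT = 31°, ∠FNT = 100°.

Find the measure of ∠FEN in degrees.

∠FEN = 33°

1. ∠EAF = 116°  [vertical angles at A]
2. ∠EFT = 31°  [same arc ET]
3. ∠FEN = 33°  [△FAE]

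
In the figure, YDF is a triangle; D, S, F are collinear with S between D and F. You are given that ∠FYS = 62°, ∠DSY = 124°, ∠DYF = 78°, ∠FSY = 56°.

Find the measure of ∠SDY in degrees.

1. ∠SFY = 62°  [△YSF]
2. ∠DFY = 62°  [S on ray FD]
3. ∠FDY = 40°  [△YDF]
4. ∠SDY = 40°  [S on ray DF]

∠SDY = 40°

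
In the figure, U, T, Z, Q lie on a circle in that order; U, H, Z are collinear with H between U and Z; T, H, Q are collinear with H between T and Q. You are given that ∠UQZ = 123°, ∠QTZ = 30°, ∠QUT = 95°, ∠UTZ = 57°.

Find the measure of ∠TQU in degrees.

1. ∠QUZ = 30°  [same arc ZQ]
2. ∠QZU = 27°  [△UZQ]
3. ∠QTU = 27°  [same arc UQ]
4. ∠TQU = 58°  [△UTQ]

∠TQU = 58°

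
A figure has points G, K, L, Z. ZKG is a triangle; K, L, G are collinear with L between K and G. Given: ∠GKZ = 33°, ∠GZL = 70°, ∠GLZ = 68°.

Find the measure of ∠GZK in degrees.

∠GZK = 105°

1. ∠LGZ = 42°  [△ZLG]
2. ∠KGZ = 42°  [L on ray GK]
3. ∠GZK = 105°  [△ZKG]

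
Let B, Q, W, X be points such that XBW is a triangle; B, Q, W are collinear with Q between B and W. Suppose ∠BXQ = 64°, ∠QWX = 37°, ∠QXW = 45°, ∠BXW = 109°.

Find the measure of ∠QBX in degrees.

1. ∠BWX = 37°  [Q on ray WB]
2. ∠WBX = 34°  [△XBW]
3. ∠QBX = 34°  [Q on ray BW]

∠QBX = 34°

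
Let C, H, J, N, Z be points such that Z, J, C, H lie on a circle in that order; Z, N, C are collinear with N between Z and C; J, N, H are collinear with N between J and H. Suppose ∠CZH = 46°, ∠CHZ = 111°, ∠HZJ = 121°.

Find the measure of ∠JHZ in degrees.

∠JHZ = 36°

1. ∠HCZ = 23°  [△ZCH]
2. ∠HJZ = 23°  [same arc ZH]
3. ∠JHZ = 36°  [△ZJH]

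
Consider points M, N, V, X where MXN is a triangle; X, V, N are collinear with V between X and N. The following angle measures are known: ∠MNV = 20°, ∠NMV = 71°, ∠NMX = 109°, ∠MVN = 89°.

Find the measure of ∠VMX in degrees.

1. ∠MNX = 20°  [V on ray NX]
2. ∠MXN = 51°  [△MXN]
3. ∠MVX = 91°  [linear pair at V on XN]
4. ∠MXV = 51°  [V on ray XN]
5. ∠VMX = 38°  [△MXV]

∠VMX = 38°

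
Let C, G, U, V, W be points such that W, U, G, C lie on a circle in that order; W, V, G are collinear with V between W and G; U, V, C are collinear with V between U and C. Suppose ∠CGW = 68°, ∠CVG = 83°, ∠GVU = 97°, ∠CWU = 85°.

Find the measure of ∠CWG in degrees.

1. ∠CUW = 68°  [same arc WC]
2. ∠CVW = 97°  [linear pair at V on WG]
3. ∠UCW = 27°  [△WUC]
4. ∠CWG = 56°  [△WVC]

∠CWG = 56°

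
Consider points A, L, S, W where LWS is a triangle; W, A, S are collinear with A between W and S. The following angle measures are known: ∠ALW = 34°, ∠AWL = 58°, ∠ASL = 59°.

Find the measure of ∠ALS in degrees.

∠ALS = 29°

1. ∠LAW = 88°  [△LWA]
2. ∠LAS = 92°  [linear pair at A on WS]
3. ∠ALS = 29°  [△LAS]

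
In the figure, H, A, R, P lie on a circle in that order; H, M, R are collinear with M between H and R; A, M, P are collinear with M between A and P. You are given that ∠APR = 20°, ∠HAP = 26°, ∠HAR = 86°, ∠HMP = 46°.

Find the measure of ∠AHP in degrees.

1. ∠AHR = 20°  [same arc AR]
2. ∠ARH = 74°  [△HAR]
3. ∠APH = 74°  [same arc HA]
4. ∠AHP = 80°  [△HAP]

∠AHP = 80°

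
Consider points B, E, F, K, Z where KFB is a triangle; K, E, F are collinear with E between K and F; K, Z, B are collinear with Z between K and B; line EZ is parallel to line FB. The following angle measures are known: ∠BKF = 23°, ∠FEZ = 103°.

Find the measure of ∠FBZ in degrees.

∠FBZ = 80°

1. ∠EKZ = 23°  [E on KF, Z on KB]
2. ∠KEZ = 77°  [linear pair at E on KF]
3. ∠EZK = 80°  [△KEZ]
4. ∠BZE = 100°  [linear pair at Z on KB]
5. ∠FBZ = 80°  [EZ∥FB, co-interior at B–Z]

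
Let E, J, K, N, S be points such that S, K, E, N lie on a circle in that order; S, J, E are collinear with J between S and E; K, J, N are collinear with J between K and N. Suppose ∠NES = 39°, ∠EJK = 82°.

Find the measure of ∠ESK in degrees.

1. ∠NKS = 39°  [same arc SN]
2. ∠KJS = 98°  [linear pair at J on SE]
3. ∠ESK = 43°  [△SJK]

∠ESK = 43°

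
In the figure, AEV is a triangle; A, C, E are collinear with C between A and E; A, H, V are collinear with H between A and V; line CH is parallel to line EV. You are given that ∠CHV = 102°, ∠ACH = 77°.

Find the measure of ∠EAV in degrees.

1. ∠AHC = 78°  [linear pair at H on AV]
2. ∠CAH = 25°  [△ACH]
3. ∠EAV = 25°  [C on AE, H on AV]

∠EAV = 25°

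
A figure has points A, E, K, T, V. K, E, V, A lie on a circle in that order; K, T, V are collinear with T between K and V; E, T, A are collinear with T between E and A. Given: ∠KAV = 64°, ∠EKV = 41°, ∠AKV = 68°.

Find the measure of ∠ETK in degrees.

1. ∠AVK = 48°  [△KVA]
2. ∠AEK = 48°  [same arc KA]
3. ∠ETK = 91°  [△KTE]

∠ETK = 91°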